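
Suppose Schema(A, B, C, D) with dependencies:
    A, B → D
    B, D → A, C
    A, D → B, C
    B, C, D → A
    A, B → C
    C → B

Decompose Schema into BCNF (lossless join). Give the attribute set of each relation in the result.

{A, C, D}; {B, C}

Candidate keys of the original relation: {A, B}, {A, C}, {A, D}, {B, D}, {C, D}.
In {A, B, C, D}, {C} is not a superkey ({C}⁺ restricted to this set is {B, C}), so split on C → B into {B, C} and {A, C, D}.
{B, C}: every determinant is a superkey — BCNF.
{A, C, D}: every determinant is a superkey — BCNF.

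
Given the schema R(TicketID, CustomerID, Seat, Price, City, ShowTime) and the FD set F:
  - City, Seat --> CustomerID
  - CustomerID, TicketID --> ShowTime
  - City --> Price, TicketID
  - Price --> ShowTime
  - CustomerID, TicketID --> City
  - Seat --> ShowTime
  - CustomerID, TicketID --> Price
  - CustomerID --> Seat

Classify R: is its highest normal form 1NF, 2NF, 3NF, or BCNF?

Candidate keys: {City, CustomerID}, {City, Seat}, {CustomerID, TicketID}. Prime attributes: {City, CustomerID, Seat, TicketID}.
For City --> Price, TicketID we have {City}⁺ = {City, Price, ShowTime, TicketID}; {City} is not a superkey, so BCNF fails.
Because {Price} is non-prime and the left side of City --> Price, TicketID is not a superkey, the relation is not in 3NF.
The proper key subset {City} of {City, CustomerID} determines non-prime {Price, ShowTime}, so the relation is not even in 2NF.

1NF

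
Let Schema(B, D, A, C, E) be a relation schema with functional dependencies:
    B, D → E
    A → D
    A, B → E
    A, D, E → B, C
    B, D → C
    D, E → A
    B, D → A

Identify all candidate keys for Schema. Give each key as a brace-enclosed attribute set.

{A, B}⁺ = {A, B, C, D, E} — all of the relation — so {A, B} is a candidate key.
{A, E}⁺ = {A, B, C, D, E} — all of the relation — so {A, E} is a candidate key.
{B, D}⁺ = {A, B, C, D, E} — all of the relation — so {B, D} is a candidate key.
{D, E}⁺ = {A, B, C, D, E} — all of the relation — so {D, E} is a candidate key.
No proper subset of any of these is a key, and no other minimal superkey exists.

{A, B}, {A, E}, {B, D}, {D, E}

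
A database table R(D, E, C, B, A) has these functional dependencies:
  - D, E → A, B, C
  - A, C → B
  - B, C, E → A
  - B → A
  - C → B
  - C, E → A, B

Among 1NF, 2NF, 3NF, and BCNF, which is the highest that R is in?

Candidate key: {D, E}. Prime attributes: {D, E}.
A, C → B breaks BCNF: {A, C}⁺ = {A, B, C}, so {A, C} is not a superkey.
A, C → B has non-prime {B} on the right and a non-superkey on the left, so 3NF fails.
No non-prime attribute depends on a proper subset of any candidate key, so 2NF holds.

2NF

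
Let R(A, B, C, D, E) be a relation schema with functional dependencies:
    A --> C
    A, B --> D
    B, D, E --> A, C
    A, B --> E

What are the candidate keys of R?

{A, B}, {B, D, E}

{B} never appears on the right of any FD, so every key must include it.
{A, B} is a candidate key since {A, B}⁺ = {A, B, C, D, E} covers every attribute.
{B, D, E} is a candidate key since {B, D, E}⁺ = {A, B, C, D, E} covers every attribute.
Any other superkey properly contains one of these, so there are no further candidate keys.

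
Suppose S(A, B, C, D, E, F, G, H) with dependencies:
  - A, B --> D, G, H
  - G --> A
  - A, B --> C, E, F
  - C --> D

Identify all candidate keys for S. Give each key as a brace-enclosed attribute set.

{A, B}, {B, G}

{B} never appears on the right of any FD, so every key must include it.
Closure of {A, B} is {A, B, C, D, E, F, G, H}, the whole schema; {A, B} is a candidate key.
Closure of {B, G} is {A, B, C, D, E, F, G, H}, the whole schema; {B, G} is a candidate key.
No proper subset of any of these is a key, and no other minimal superkey exists.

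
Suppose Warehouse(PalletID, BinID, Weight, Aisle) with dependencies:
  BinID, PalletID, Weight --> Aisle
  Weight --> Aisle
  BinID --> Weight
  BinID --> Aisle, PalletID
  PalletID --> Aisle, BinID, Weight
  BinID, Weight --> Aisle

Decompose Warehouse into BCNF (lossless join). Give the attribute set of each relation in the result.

{Aisle, Weight}; {BinID, PalletID, Weight}

Candidate keys of the original relation: {BinID}, {PalletID}.
In {Aisle, BinID, PalletID, Weight}, {Weight} is not a superkey ({Weight}⁺ restricted to this set is {Aisle, Weight}), so split on Weight --> Aisle into {Aisle, Weight} and {BinID, PalletID, Weight}.
{Aisle, Weight} has no BCNF violation.
{BinID, PalletID, Weight} has no BCNF violation.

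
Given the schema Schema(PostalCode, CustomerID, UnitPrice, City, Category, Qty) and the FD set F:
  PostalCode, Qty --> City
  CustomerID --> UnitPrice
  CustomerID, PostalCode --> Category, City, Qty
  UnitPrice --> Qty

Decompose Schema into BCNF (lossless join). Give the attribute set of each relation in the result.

{Category, CustomerID, PostalCode}; {City, PostalCode, Qty}; {CustomerID, UnitPrice}; {Qty, UnitPrice}

Candidate key of the original relation: {CustomerID, PostalCode}.
In {Category, City, CustomerID, PostalCode, Qty, UnitPrice}, {PostalCode, Qty} is not a superkey ({PostalCode, Qty}⁺ restricted to this set is {City, PostalCode, Qty}), so split on PostalCode, Qty --> City into {City, PostalCode, Qty} and {Category, CustomerID, PostalCode, Qty, UnitPrice}.
{City, PostalCode, Qty} has no BCNF violation.
In {Category, CustomerID, PostalCode, Qty, UnitPrice}, {CustomerID} is not a superkey ({CustomerID}⁺ restricted to this set is {CustomerID, Qty, UnitPrice}), so split on CustomerID --> Qty, UnitPrice into {CustomerID, Qty, UnitPrice} and {Category, CustomerID, PostalCode}.
In {CustomerID, Qty, UnitPrice}, {UnitPrice} is not a superkey ({UnitPrice}⁺ restricted to this set is {Qty, UnitPrice}), so split on UnitPrice --> Qty into {Qty, UnitPrice} and {CustomerID, UnitPrice}.
{Qty, UnitPrice} has no BCNF violation.
{CustomerID, UnitPrice} has no BCNF violation.
{Category, CustomerID, PostalCode} has no BCNF violation.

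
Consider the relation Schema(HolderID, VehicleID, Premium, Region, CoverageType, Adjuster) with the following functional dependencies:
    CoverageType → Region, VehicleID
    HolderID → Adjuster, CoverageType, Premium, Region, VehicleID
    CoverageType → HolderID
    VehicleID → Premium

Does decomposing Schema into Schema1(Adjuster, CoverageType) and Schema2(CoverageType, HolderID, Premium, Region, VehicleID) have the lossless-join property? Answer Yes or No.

Yes

Schema1 ∩ Schema2 = {CoverageType}; its closure under F is {Adjuster, CoverageType, HolderID, Premium, Region, VehicleID}.
Since Schema1 ⊆ {Adjuster, CoverageType, HolderID, Premium, Region, VehicleID}, the intersection is a superkey of Schema1; the decomposition is lossless.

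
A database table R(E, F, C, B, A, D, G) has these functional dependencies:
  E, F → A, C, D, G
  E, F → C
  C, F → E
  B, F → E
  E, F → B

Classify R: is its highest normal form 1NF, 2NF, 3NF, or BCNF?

BCNF

Candidate keys: {B, F}, {C, F}, {E, F}. Prime attributes: {B, C, E, F}.
The left-hand side of every FD is a superkey, so BCNF is satisfied.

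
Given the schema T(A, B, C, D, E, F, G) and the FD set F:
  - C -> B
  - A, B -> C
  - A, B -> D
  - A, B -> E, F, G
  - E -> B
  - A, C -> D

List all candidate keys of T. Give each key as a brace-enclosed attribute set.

{A} never appears on the right of any FD, so every key must include it.
{A, B}⁺ = {A, B, C, D, E, F, G}, which is every attribute, so {A, B} is a candidate key.
{A, C}⁺ = {A, B, C, D, E, F, G}, which is every attribute, so {A, C} is a candidate key.
{A, E}⁺ = {A, B, C, D, E, F, G}, which is every attribute, so {A, E} is a candidate key.
No proper subset of any of these is a key, and no other minimal superkey exists.

{A, B}, {A, C}, {A, E}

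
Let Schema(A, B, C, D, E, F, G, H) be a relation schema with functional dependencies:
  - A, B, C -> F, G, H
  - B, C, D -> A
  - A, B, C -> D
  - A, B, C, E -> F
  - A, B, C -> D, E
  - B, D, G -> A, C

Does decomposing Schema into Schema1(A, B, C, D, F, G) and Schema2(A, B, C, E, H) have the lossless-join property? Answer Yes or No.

The shared attributes are {A, B, C} and {A, B, C}⁺ = {A, B, C, D, E, F, G, H}.
Schema1 is contained in that closure, so Schema1 ∩ Schema2 -> Schema1 holds and the join is lossless.

Yes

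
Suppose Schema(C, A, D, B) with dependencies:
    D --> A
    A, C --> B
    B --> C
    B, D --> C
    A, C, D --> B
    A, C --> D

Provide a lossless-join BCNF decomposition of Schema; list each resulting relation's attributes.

{A, D}; {B, C}; {B, D}

Candidate keys of the original relation: {A, B}, {A, C}, {B, D}, {C, D}.
{A, B, C, D}: {D} determines {A, D} here but is not a superkey — split on D --> A, giving {A, D} and {B, C, D}.
{A, D} is in BCNF.
{B, C, D}: {B} determines {B, C} here but is not a superkey — split on B --> C, giving {B, C} and {B, D}.
{B, C} is in BCNF.
{B, D} is in BCNF.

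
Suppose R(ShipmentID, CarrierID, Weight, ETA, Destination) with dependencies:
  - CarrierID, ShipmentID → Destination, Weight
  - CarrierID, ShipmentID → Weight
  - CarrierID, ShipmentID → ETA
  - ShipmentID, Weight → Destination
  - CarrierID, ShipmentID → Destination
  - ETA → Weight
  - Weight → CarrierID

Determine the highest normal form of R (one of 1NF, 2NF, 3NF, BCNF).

3NF

Candidate keys: {CarrierID, ShipmentID}, {ETA, ShipmentID}, {ShipmentID, Weight}. Prime attributes: {CarrierID, ETA, ShipmentID, Weight}.
ETA → Weight: {ETA}⁺ = {CarrierID, ETA, Weight}, which is not all of the attributes, so the left side is not a superkey — BCNF is violated.
Since {Weight} ⊆ prime attributes and every other non-superkey FD also has a prime right side, the schema is in 3NF.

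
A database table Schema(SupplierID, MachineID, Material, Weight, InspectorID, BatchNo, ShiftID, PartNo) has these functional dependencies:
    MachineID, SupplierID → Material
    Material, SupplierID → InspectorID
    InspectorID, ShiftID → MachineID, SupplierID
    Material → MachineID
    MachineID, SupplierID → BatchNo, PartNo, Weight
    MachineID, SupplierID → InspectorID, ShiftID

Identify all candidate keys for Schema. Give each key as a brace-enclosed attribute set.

{InspectorID, ShiftID}, {MachineID, SupplierID}, {Material, SupplierID}

Closure of {InspectorID, ShiftID} is {BatchNo, InspectorID, MachineID, Material, PartNo, ShiftID, SupplierID, Weight}, the whole schema; {InspectorID, ShiftID} is a candidate key.
Closure of {MachineID, SupplierID} is {BatchNo, InspectorID, MachineID, Material, PartNo, ShiftID, SupplierID, Weight}, the whole schema; {MachineID, SupplierID} is a candidate key.
Closure of {Material, SupplierID} is {BatchNo, InspectorID, MachineID, Material, PartNo, ShiftID, SupplierID, Weight}, the whole schema; {Material, SupplierID} is a candidate key.
These are minimal and exhaustive — every other superkey contains one of them.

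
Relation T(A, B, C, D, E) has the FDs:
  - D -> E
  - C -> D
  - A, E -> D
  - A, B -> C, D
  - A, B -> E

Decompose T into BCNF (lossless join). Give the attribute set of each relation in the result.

Candidate key of the original relation: {A, B}.
In {A, B, C, D, E}, {D} is not a superkey ({D}⁺ restricted to this set is {D, E}), so split on D -> E into {D, E} and {A, B, C, D}.
{D, E}: every determinant is a superkey — BCNF.
In {A, B, C, D}, {C} is not a superkey ({C}⁺ restricted to this set is {C, D}), so split on C -> D into {C, D} and {A, B, C}.
{C, D}: every determinant is a superkey — BCNF.
{A, B, C}: every determinant is a superkey — BCNF.

{A, B, C}; {C, D}; {D, E}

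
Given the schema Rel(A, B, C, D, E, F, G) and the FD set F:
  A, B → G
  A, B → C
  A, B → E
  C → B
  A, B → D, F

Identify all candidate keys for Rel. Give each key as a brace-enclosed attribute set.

{A, B}, {A, C}

{A} never appears on the right of any FD, so every key must include it.
{A, B}⁺ = {A, B, C, D, E, F, G}, which is every attribute, so {A, B} is a candidate key.
{A, C}⁺ = {A, B, C, D, E, F, G}, which is every attribute, so {A, C} is a candidate key.
Any other superkey properly contains one of these, so there are no further candidate keys.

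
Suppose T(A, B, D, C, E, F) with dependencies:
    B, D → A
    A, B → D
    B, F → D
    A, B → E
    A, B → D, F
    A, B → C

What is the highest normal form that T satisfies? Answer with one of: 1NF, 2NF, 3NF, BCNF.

Candidate keys: {A, B}, {B, D}, {B, F}. Prime attributes: {A, B, D, F}.
Each dependency's left side is a superkey — BCNF holds.

BCNF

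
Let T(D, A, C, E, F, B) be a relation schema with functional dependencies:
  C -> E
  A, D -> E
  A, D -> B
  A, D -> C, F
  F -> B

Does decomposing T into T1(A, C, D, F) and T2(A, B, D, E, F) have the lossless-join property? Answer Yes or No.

Yes

The shared attributes are {A, D, F} and {A, D, F}⁺ = {A, B, C, D, E, F}.
Since T1 ⊆ {A, B, C, D, E, F}, the intersection is a superkey of T1; the decomposition is lossless.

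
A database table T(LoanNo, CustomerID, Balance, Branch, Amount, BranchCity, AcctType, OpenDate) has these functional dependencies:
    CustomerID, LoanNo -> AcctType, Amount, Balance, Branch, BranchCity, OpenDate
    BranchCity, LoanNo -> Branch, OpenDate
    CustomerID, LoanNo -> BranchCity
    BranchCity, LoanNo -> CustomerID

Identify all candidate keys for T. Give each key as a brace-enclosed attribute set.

{LoanNo} never appears on the right of any FD, so every key must include it.
{BranchCity, LoanNo}⁺ = {AcctType, Amount, Balance, Branch, BranchCity, CustomerID, LoanNo, OpenDate}, which is every attribute, so {BranchCity, LoanNo} is a candidate key.
{CustomerID, LoanNo}⁺ = {AcctType, Amount, Balance, Branch, BranchCity, CustomerID, LoanNo, OpenDate}, which is every attribute, so {CustomerID, LoanNo} is a candidate key.
No proper subset of any of these is a key, and no other minimal superkey exists.

{BranchCity, LoanNo}, {CustomerID, LoanNo}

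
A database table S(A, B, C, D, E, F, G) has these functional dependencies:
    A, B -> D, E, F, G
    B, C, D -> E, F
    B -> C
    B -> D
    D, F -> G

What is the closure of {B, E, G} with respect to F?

Start with {B, E, G}.
B -> C applies; add {C} → now {B, C, E, G}.
B -> D applies; add {D} → now {B, C, D, E, G}.
B, C, D -> E, F applies; add {F} → now {B, C, D, E, F, G}.
No further FD applies.

{B, C, D, E, F, G}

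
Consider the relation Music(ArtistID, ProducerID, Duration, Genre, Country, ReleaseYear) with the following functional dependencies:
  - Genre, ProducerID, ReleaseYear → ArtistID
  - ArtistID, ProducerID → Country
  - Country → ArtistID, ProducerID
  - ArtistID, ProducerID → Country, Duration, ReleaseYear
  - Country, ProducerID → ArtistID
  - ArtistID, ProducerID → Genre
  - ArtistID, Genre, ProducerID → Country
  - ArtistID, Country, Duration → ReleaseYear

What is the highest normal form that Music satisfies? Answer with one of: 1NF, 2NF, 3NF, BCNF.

Candidate keys: {ArtistID, ProducerID}, {Country}, {Genre, ProducerID, ReleaseYear}. Prime attributes: {ArtistID, Country, Genre, ProducerID, ReleaseYear}.
Every FD has a superkey on the left, so the relation is in BCNF.

BCNF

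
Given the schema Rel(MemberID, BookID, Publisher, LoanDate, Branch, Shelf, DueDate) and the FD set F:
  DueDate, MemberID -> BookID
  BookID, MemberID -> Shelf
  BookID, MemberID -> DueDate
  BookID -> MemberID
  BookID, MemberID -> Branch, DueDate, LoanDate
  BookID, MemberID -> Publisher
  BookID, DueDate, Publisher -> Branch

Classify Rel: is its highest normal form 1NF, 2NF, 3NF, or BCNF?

Candidate keys: {BookID}, {DueDate, MemberID}. Prime attributes: {BookID, DueDate, MemberID}.
Each dependency's left side is a superkey — BCNF holds.

BCNF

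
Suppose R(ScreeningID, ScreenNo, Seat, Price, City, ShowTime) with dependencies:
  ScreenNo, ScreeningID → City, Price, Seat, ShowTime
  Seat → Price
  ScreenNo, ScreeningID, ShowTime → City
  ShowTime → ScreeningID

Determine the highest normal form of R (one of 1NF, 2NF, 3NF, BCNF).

2NF

Candidate keys: {ScreenNo, ScreeningID}, {ScreenNo, ShowTime}. Prime attributes: {ScreenNo, ScreeningID, ShowTime}.
Seat → Price breaks BCNF: {Seat}⁺ = {Price, Seat}, so {Seat} is not a superkey.
Seat → Price determines the non-prime attribute {Price} from a non-superkey — 3NF is violated.
Checking every proper subset of each key, none determines a non-prime attribute — 2NF is satisfied.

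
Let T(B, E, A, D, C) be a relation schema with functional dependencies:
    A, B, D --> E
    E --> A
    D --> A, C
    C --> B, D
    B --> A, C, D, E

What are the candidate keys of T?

Closure of {B} is {A, B, C, D, E}, the whole schema; {B} is a candidate key.
Closure of {C} is {A, B, C, D, E}, the whole schema; {C} is a candidate key.
Closure of {D} is {A, B, C, D, E}, the whole schema; {D} is a candidate key.
Any other superkey properly contains one of these, so there are no further candidate keys.

{B}, {C}, {D}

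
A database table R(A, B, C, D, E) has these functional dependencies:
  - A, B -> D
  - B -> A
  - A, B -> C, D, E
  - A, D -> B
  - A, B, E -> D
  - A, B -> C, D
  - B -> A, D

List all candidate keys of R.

{A, D}, {B}

{B}⁺ = {A, B, C, D, E}, which is every attribute, so {B} is a candidate key.
{A, D}⁺ = {A, B, C, D, E}, which is every attribute, so {A, D} is a candidate key.
These are minimal and exhaustive — every other superkey contains one of them.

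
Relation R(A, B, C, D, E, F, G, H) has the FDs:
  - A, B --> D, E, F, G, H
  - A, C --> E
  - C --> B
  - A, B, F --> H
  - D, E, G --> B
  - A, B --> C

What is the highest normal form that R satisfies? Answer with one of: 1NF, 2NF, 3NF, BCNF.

3NF

Candidate keys: {A, B}, {A, C}, {A, D, E, G}. Prime attributes: {A, B, C, D, E, G}.
C --> B breaks BCNF: {C}⁺ = {B, C}, so {C} is not a superkey.
Its right-hand attributes {B} are all prime, as are those of every other non-superkey FD — the relation is in 3NF.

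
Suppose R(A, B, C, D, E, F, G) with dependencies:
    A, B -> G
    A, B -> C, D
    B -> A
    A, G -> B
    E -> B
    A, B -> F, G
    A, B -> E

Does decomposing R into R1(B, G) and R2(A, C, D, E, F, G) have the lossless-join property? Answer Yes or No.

R1 ∩ R2 = {G}; its closure under F is {G}.
R1 ⊄ {G} and R2 ⊄ {G}, so the split is lossy.

No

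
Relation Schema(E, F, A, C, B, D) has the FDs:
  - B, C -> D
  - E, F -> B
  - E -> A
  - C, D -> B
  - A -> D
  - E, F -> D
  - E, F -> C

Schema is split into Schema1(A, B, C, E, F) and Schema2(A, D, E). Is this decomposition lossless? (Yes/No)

The shared attributes are {A, E} and {A, E}⁺ = {A, D, E}.
This includes all of Schema2, so the common attributes are a superkey of Schema2 — the join is lossless.

Yes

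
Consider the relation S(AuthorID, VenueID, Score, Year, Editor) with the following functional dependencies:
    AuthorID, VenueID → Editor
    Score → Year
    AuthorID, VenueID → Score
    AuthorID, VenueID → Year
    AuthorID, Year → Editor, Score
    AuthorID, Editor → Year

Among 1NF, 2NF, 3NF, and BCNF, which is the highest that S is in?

Candidate key: {AuthorID, VenueID}. Prime attributes: {AuthorID, VenueID}.
Score → Year breaks BCNF: {Score}⁺ = {Score, Year}, so {Score} is not a superkey.
Because {Year} is non-prime and the left side of Score → Year is not a superkey, the relation is not in 3NF.
No non-prime attribute depends on a proper subset of any candidate key, so 2NF holds.

2NF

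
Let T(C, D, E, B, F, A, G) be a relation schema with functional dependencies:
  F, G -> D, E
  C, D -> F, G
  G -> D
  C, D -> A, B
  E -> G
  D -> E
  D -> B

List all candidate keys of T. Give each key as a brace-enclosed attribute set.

No FD produces {C}, so it must be in every candidate key.
{C, D} is a candidate key since {C, D}⁺ = {A, B, C, D, E, F, G} covers every attribute.
{C, E} is a candidate key since {C, E}⁺ = {A, B, C, D, E, F, G} covers every attribute.
{C, G} is a candidate key since {C, G}⁺ = {A, B, C, D, E, F, G} covers every attribute.
Any other superkey properly contains one of these, so there are no further candidate keys.

{C, D}, {C, E}, {C, G}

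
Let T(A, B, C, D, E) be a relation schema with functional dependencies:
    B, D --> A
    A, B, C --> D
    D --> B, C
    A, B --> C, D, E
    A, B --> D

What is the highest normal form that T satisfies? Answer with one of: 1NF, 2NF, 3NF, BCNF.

BCNF

Candidate keys: {A, B}, {D}. Prime attributes: {A, B, D}.
The left-hand side of every FD is a superkey, so BCNF is satisfied.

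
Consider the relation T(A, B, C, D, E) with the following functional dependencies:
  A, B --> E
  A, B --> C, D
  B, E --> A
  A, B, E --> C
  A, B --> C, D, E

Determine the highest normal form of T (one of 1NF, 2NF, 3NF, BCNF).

BCNF

Candidate keys: {A, B}, {B, E}. Prime attributes: {A, B, E}.
The left-hand side of every FD is a superkey, so BCNF is satisfied.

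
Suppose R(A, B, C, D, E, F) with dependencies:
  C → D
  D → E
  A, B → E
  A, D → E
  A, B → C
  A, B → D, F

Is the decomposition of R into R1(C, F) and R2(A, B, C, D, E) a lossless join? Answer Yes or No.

No

Common attributes: {C}; their closure is {C, D, E}.
Neither R1 nor R2 is contained in that closure, so the decomposition is lossy.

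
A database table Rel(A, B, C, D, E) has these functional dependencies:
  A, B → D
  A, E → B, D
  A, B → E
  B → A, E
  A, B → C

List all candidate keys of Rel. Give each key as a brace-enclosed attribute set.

{B} is a candidate key since {B}⁺ = {A, B, C, D, E} covers every attribute.
{A, E} is a candidate key since {A, E}⁺ = {A, B, C, D, E} covers every attribute.
These are minimal and exhaustive — every other superkey contains one of them.

{A, E}, {B}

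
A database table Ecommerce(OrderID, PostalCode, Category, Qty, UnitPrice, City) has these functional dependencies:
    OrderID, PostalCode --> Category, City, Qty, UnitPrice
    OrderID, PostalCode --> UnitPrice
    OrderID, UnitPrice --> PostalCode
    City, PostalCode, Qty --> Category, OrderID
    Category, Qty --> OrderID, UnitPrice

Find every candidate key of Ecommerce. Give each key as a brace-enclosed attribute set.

{Category, Qty}, {City, PostalCode, Qty}, {OrderID, PostalCode}, {OrderID, UnitPrice}

{Category, Qty}⁺ = {Category, City, OrderID, PostalCode, Qty, UnitPrice} — all of the relation — so {Category, Qty} is a candidate key.
{OrderID, PostalCode}⁺ = {Category, City, OrderID, PostalCode, Qty, UnitPrice} — all of the relation — so {OrderID, PostalCode} is a candidate key.
{OrderID, UnitPrice}⁺ = {Category, City, OrderID, PostalCode, Qty, UnitPrice} — all of the relation — so {OrderID, UnitPrice} is a candidate key.
{City, PostalCode, Qty}⁺ = {Category, City, OrderID, PostalCode, Qty, UnitPrice} — all of the relation — so {City, PostalCode, Qty} is a candidate key.
These are minimal and exhaustive — every other superkey contains one of them.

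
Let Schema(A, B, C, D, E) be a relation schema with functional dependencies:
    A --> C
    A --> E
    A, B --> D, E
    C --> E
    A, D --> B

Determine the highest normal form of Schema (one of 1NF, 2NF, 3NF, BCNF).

1NF

Candidate keys: {A, B}, {A, D}. Prime attributes: {A, B, D}.
A --> C: {A}⁺ = {A, C, E}, which is not all of the attributes, so the left side is not a superkey — BCNF is violated.
Because {C} is non-prime and the left side of A --> C is not a superkey, the relation is not in 3NF.
{A} is a proper subset of the key {A, B}, and {A}⁺ contains the non-prime attributes {C, E} — a partial dependency, so 2NF is violated.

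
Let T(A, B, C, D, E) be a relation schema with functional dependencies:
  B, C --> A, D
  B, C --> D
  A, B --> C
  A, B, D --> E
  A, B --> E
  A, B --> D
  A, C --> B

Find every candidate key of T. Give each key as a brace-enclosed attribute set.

{A, B}, {A, C}, {B, C}

{A, B} is a candidate key since {A, B}⁺ = {A, B, C, D, E} covers every attribute.
{A, C} is a candidate key since {A, C}⁺ = {A, B, C, D, E} covers every attribute.
{B, C} is a candidate key since {B, C}⁺ = {A, B, C, D, E} covers every attribute.
No proper subset of any of these is a key, and no other minimal superkey exists.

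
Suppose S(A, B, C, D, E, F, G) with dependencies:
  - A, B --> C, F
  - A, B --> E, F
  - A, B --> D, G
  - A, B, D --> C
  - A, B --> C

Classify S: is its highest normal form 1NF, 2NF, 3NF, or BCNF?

BCNF

Candidate key: {A, B}. Prime attributes: {A, B}.
Each dependency's left side is a superkey — BCNF holds.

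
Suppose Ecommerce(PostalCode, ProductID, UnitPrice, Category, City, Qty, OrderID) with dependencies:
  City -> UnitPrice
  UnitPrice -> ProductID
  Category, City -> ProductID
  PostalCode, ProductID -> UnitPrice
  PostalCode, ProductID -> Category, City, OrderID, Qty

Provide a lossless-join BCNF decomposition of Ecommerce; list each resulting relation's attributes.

{Category, City, OrderID, PostalCode, Qty}; {City, UnitPrice}; {ProductID, UnitPrice}

Candidate keys of the original relation: {City, PostalCode}, {PostalCode, ProductID}, {PostalCode, UnitPrice}.
{Category, City, OrderID, PostalCode, ProductID, Qty, UnitPrice}: {City} determines {City, ProductID, UnitPrice} here but is not a superkey — split on City -> ProductID, UnitPrice, giving {City, ProductID, UnitPrice} and {Category, City, OrderID, PostalCode, Qty}.
{City, ProductID, UnitPrice}: {UnitPrice} determines {ProductID, UnitPrice} here but is not a superkey — split on UnitPrice -> ProductID, giving {ProductID, UnitPrice} and {City, UnitPrice}.
{ProductID, UnitPrice}: every determinant is a superkey — BCNF.
{City, UnitPrice}: every determinant is a superkey — BCNF.
{Category, City, OrderID, PostalCode, Qty}: every determinant is a superkey — BCNF.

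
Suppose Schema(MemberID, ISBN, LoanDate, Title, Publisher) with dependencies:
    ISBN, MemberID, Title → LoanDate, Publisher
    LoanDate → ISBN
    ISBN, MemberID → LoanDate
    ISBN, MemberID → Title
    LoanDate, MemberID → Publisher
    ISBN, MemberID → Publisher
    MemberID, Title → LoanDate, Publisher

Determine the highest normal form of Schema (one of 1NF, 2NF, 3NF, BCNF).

3NF

Candidate keys: {ISBN, MemberID}, {LoanDate, MemberID}, {MemberID, Title}. Prime attributes: {ISBN, LoanDate, MemberID, Title}.
LoanDate → ISBN: {LoanDate}⁺ = {ISBN, LoanDate}, which is not all of the attributes, so the left side is not a superkey — BCNF is violated.
But every attribute on its right side ({ISBN}) is prime, and the same holds for every other non-superkey FD, so 3NF still holds.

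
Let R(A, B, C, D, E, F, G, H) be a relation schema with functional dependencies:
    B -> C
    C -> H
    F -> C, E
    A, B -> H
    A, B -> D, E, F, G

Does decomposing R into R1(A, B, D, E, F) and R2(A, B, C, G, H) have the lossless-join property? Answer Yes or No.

R1 ∩ R2 = {A, B}; its closure under F is {A, B, C, D, E, F, G, H}.
Since R1 ⊆ {A, B, C, D, E, F, G, H}, the intersection is a superkey of R1; the decomposition is lossless.

Yes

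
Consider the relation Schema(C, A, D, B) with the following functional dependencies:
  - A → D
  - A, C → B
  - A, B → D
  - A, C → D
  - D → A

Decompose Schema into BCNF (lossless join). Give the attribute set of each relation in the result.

Candidate keys of the original relation: {A, C}, {C, D}.
In {A, B, C, D}, {A} is not a superkey ({A}⁺ restricted to this set is {A, D}), so split on A → D into {A, D} and {A, B, C}.
{A, D} has no BCNF violation.
{A, B, C} has no BCNF violation.

{A, B, C}; {A, D}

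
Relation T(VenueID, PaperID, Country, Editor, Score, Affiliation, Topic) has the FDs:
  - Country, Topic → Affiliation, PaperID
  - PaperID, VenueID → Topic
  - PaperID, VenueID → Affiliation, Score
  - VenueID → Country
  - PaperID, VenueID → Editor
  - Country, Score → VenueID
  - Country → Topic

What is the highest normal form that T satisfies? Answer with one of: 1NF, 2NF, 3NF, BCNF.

Candidate keys: {Country, Score}, {VenueID}. Prime attributes: {Country, Score, VenueID}.
Country, Topic → Affiliation, PaperID breaks BCNF: {Country, Topic}⁺ = {Affiliation, Country, PaperID, Topic}, so {Country, Topic} is not a superkey.
Country, Topic → Affiliation, PaperID has non-prime {Affiliation, PaperID} on the right and a non-superkey on the left, so 3NF fails.
{Country} is a proper subset of the key {Country, Score}, and {Country}⁺ contains the non-prime attributes {Affiliation, PaperID, Topic} — a partial dependency, so 2NF is violated.

1NF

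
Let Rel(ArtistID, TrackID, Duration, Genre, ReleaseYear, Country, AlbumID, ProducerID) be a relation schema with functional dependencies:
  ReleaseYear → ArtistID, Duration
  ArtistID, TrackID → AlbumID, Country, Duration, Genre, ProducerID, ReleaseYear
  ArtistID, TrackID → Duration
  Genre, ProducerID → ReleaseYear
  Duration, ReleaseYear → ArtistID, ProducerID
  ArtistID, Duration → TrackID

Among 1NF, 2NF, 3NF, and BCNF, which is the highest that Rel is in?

Candidate keys: {ArtistID, Duration}, {ArtistID, TrackID}, {Genre, ProducerID}, {ReleaseYear}. Prime attributes: {ArtistID, Duration, Genre, ProducerID, ReleaseYear, TrackID}.
The left-hand side of every FD is a superkey, so BCNF is satisfied.

BCNF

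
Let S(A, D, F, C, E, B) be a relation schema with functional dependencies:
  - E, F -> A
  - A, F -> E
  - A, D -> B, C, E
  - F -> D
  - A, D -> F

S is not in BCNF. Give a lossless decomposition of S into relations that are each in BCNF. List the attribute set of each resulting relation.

Candidate keys of the original relation: {A, D}, {A, F}, {E, F}.
Within {A, B, C, D, E, F}: {F}⁺ ∩ {A, B, C, D, E, F} = {D, F}, not the whole set, so F -> D violates BCNF; decompose into {D, F} and {A, B, C, E, F}.
{D, F}: every determinant is a superkey — BCNF.
{A, B, C, E, F}: every determinant is a superkey — BCNF.

{A, B, C, E, F}; {D, F}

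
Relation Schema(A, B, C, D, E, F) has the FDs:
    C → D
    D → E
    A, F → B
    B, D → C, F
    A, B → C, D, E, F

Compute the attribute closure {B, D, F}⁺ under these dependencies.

Start with {B, D, F}.
D → E applies; add {E} → now {B, D, E, F}.
B, D → C, F applies; add {C} → now {B, C, D, E, F}.
No further FD applies.

{B, C, D, E, F}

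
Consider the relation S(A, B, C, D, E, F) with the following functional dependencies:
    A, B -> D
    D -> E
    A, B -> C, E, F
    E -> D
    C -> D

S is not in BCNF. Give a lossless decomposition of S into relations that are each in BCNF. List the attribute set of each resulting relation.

{A, B, C, F}; {C, D}; {D, E}

Candidate key of the original relation: {A, B}.
{A, B, C, D, E, F}: {D} determines {D, E} here but is not a superkey — split on D -> E, giving {D, E} and {A, B, C, D, F}.
{D, E}: every determinant is a superkey — BCNF.
{A, B, C, D, F}: {C} determines {C, D} here but is not a superkey — split on C -> D, giving {C, D} and {A, B, C, F}.
{C, D}: every determinant is a superkey — BCNF.
{A, B, C, F}: every determinant is a superkey — BCNF.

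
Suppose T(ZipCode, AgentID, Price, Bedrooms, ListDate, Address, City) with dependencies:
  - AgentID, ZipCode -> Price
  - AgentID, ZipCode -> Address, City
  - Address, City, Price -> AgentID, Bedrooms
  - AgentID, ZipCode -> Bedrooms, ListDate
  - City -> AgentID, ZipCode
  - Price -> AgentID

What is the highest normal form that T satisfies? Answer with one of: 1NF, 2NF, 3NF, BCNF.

Candidate keys: {AgentID, ZipCode}, {City}, {Price, ZipCode}. Prime attributes: {AgentID, City, Price, ZipCode}.
Price -> AgentID breaks BCNF: {Price}⁺ = {AgentID, Price}, so {Price} is not a superkey.
Its right-hand attributes {AgentID} are all prime, as are those of every other non-superkey FD — the relation is in 3NF.

3NF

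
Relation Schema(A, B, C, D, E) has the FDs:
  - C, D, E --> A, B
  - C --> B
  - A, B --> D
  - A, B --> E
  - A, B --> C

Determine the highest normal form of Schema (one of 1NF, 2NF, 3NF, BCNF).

3NF

Candidate keys: {A, B}, {A, C}, {C, D, E}. Prime attributes: {A, B, C, D, E}.
C --> B breaks BCNF: {C}⁺ = {B, C}, so {C} is not a superkey.
Since {B} ⊆ prime attributes and every other non-superkey FD also has a prime right side, the schema is in 3NF.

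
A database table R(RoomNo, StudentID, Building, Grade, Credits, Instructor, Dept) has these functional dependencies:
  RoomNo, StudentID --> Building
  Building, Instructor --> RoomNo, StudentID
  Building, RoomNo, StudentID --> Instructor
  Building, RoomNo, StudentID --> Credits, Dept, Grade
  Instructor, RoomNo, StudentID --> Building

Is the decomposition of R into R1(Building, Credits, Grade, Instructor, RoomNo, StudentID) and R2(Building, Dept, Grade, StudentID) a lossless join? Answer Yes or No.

Common attributes: {Building, Grade, StudentID}; their closure is {Building, Grade, StudentID}.
Neither R1 nor R2 is contained in that closure, so the decomposition is lossy.

No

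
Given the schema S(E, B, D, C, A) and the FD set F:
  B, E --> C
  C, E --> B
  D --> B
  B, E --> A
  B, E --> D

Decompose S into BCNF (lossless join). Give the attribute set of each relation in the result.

{A, C, D, E}; {B, D}

Candidate keys of the original relation: {B, E}, {C, E}, {D, E}.
In {A, B, C, D, E}, {D} is not a superkey ({D}⁺ restricted to this set is {B, D}), so split on D --> B into {B, D} and {A, C, D, E}.
{B, D} has no BCNF violation.
{A, C, D, E} has no BCNF violation.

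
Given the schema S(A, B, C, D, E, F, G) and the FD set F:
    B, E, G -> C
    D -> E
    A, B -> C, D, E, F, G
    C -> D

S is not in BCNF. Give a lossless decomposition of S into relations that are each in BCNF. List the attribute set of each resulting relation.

Candidate key of the original relation: {A, B}.
{A, B, C, D, E, F, G}: {B, E, G} determines {B, C, D, E, G} here but is not a superkey — split on B, E, G -> C, D, giving {B, C, D, E, G} and {A, B, E, F, G}.
{B, C, D, E, G}: {D} determines {D, E} here but is not a superkey — split on D -> E, giving {D, E} and {B, C, D, G}.
{D, E}: every determinant is a superkey — BCNF.
{B, C, D, G}: {C} determines {C, D} here but is not a superkey — split on C -> D, giving {C, D} and {B, C, G}.
{C, D}: every determinant is a superkey — BCNF.
{B, C, G}: every determinant is a superkey — BCNF.
{A, B, E, F, G}: every determinant is a superkey — BCNF.

{A, B, E, F, G}; {B, C, G}; {C, D}; {D, E}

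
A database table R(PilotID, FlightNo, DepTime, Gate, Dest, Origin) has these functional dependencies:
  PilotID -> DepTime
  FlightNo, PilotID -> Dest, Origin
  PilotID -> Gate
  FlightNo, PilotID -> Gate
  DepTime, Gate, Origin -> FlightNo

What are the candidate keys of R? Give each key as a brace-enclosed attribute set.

No FD produces {PilotID}, so it must be in every candidate key.
Closure of {FlightNo, PilotID} is {DepTime, Dest, FlightNo, Gate, Origin, PilotID}, the whole schema; {FlightNo, PilotID} is a candidate key.
Closure of {Origin, PilotID} is {DepTime, Dest, FlightNo, Gate, Origin, PilotID}, the whole schema; {Origin, PilotID} is a candidate key.
No proper subset of any of these is a key, and no other minimal superkey exists.

{FlightNo, PilotID}, {Origin, PilotID}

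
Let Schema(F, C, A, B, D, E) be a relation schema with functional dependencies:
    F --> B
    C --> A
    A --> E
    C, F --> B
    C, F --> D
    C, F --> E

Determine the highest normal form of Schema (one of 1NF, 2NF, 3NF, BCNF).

1NF

Candidate key: {C, F}. Prime attributes: {C, F}.
F --> B breaks BCNF: {F}⁺ = {B, F}, so {F} is not a superkey.
F --> B has non-prime {B} on the right and a non-superkey on the left, so 3NF fails.
{C} is a proper subset of the key {C, F}, and {C}⁺ contains the non-prime attributes {A, E} — a partial dependency, so 2NF is violated.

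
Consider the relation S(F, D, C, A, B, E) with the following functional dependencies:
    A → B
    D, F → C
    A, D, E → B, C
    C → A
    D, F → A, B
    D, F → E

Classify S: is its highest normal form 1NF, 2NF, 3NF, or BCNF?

Candidate key: {D, F}. Prime attributes: {D, F}.
A → B breaks BCNF: {A}⁺ = {A, B}, so {A} is not a superkey.
A → B has non-prime {B} on the right and a non-superkey on the left, so 3NF fails.
No non-prime attribute depends on a proper subset of any candidate key, so 2NF holds.

2NF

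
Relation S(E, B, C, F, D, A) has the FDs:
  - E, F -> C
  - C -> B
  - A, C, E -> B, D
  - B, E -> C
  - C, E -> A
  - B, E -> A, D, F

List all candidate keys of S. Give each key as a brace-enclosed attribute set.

Attributes never on any right-hand side: {E} — every candidate key must contain it.
Closure of {B, E} is {A, B, C, D, E, F}, the whole schema; {B, E} is a candidate key.
Closure of {C, E} is {A, B, C, D, E, F}, the whole schema; {C, E} is a candidate key.
Closure of {E, F} is {A, B, C, D, E, F}, the whole schema; {E, F} is a candidate key.
Any other superkey properly contains one of these, so there are no further candidate keys.

{B, E}, {C, E}, {E, F}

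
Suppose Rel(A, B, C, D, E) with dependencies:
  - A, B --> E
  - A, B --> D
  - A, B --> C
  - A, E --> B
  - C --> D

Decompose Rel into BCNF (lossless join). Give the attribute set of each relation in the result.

{A, B, C, E}; {C, D}

Candidate keys of the original relation: {A, B}, {A, E}.
{A, B, C, D, E}: {C} determines {C, D} here but is not a superkey — split on C --> D, giving {C, D} and {A, B, C, E}.
{C, D} has no BCNF violation.
{A, B, C, E} has no BCNF violation.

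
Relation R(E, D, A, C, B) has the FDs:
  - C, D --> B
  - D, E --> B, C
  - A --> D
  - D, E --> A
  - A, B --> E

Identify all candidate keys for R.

{A, B}, {A, C}, {A, E}, {D, E}

{A, B}⁺ = {A, B, C, D, E}, which is every attribute, so {A, B} is a candidate key.
{A, C}⁺ = {A, B, C, D, E}, which is every attribute, so {A, C} is a candidate key.
{A, E}⁺ = {A, B, C, D, E}, which is every attribute, so {A, E} is a candidate key.
{D, E}⁺ = {A, B, C, D, E}, which is every attribute, so {D, E} is a candidate key.
Any other superkey properly contains one of these, so there are no further candidate keys.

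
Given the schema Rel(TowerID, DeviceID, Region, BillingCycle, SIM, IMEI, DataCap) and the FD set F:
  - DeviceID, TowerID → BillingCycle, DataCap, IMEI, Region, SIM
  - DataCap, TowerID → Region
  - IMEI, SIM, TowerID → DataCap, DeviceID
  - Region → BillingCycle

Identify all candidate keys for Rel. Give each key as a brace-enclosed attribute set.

{DeviceID, TowerID}, {IMEI, SIM, TowerID}

No FD produces {TowerID}, so it must be in every candidate key.
{DeviceID, TowerID}⁺ = {BillingCycle, DataCap, DeviceID, IMEI, Region, SIM, TowerID} — all of the relation — so {DeviceID, TowerID} is a candidate key.
{IMEI, SIM, TowerID}⁺ = {BillingCycle, DataCap, DeviceID, IMEI, Region, SIM, TowerID} — all of the relation — so {IMEI, SIM, TowerID} is a candidate key.
Any other superkey properly contains one of these, so there are no further candidate keys.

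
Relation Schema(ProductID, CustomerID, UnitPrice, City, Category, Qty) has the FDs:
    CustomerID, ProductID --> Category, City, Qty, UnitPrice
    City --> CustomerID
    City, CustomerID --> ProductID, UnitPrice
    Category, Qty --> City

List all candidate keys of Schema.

{City}⁺ = {Category, City, CustomerID, ProductID, Qty, UnitPrice}, which is every attribute, so {City} is a candidate key.
{Category, Qty}⁺ = {Category, City, CustomerID, ProductID, Qty, UnitPrice}, which is every attribute, so {Category, Qty} is a candidate key.
{CustomerID, ProductID}⁺ = {Category, City, CustomerID, ProductID, Qty, UnitPrice}, which is every attribute, so {CustomerID, ProductID} is a candidate key.
Any other superkey properly contains one of these, so there are no further candidate keys.

{Category, Qty}, {City}, {CustomerID, ProductID}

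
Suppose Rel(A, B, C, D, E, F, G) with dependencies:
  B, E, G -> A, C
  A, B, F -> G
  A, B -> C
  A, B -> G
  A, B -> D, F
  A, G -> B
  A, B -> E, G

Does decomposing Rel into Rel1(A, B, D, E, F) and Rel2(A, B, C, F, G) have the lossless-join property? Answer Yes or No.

Yes

Rel1 ∩ Rel2 = {A, B, F}; its closure under F is {A, B, C, D, E, F, G}.
Rel1 is contained in that closure, so Rel1 ∩ Rel2 -> Rel1 holds and the join is lossless.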